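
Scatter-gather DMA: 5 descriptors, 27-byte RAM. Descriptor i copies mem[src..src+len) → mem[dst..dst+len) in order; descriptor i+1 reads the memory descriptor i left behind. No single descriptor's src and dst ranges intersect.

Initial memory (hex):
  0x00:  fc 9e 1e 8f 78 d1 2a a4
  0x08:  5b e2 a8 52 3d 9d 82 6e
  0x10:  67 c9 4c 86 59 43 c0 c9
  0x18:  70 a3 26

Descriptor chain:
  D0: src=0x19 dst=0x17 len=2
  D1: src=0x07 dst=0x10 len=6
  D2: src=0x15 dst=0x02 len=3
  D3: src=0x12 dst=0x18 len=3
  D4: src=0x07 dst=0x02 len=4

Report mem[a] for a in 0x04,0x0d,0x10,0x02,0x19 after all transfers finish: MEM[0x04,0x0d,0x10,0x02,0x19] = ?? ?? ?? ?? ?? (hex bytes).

MEM[0x04,0x0d,0x10,0x02,0x19] = e2 9d a4 a4 a8

D0: mem[0x17..0x18] <- [a3 26]
D1: mem[0x10..0x15] <- [a4 5b e2 a8 52 3d]
D2: mem[0x02..0x04] <- [3d c0 a3]
D3: mem[0x18..0x1a] <- [e2 a8 52]
D4: mem[0x02..0x05] <- [a4 5b e2 a8]
query mem[0x04]=0xe2, mem[0x0d]=0x9d, mem[0x10]=0xa4, mem[0x02]=0xa4, mem[0x19]=0xa8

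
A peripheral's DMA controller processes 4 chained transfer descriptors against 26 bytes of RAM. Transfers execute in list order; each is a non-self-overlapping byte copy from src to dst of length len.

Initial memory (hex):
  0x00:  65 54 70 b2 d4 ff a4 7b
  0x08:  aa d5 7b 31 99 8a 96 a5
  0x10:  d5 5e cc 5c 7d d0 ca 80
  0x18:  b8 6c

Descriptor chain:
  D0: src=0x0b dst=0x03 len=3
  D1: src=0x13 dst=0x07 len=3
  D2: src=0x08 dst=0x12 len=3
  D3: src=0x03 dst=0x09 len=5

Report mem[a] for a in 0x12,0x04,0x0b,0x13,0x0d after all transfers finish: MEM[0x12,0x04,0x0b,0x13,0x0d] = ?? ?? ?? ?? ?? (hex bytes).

  after D0: wrote 3B at 0x03 = 31998a
  after D1: wrote 3B at 0x07 = 5c7dd0
  after D2: wrote 3B at 0x12 = 7dd07b
  after D3: wrote 5B at 0x09 = 31998aa45c
query mem[0x12]=0x7d, mem[0x04]=0x99, mem[0x0b]=0x8a, mem[0x13]=0xd0, mem[0x0d]=0x5c

MEM[0x12,0x04,0x0b,0x13,0x0d] = 7d 99 8a d0 5c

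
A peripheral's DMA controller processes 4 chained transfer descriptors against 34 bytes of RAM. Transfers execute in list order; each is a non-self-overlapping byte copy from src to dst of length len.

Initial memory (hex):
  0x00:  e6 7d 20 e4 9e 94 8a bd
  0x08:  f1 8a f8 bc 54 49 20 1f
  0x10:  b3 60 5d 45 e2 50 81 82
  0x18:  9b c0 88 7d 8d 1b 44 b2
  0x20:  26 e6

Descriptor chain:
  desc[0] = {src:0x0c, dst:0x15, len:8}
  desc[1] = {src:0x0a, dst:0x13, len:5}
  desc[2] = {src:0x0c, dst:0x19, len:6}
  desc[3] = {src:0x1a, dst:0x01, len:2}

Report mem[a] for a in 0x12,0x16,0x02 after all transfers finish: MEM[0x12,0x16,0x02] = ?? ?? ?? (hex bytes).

MEM[0x12,0x16,0x02] = 5d 49 20

  after D0: wrote 8B at 0x15 = 5449201fb3605d45
  after D1: wrote 5B at 0x13 = f8bc544920
  after D2: wrote 6B at 0x19 = 5449201fb360
  after D3: wrote 2B at 0x01 = 4920
query mem[0x12]=0x5d, mem[0x16]=0x49, mem[0x02]=0x20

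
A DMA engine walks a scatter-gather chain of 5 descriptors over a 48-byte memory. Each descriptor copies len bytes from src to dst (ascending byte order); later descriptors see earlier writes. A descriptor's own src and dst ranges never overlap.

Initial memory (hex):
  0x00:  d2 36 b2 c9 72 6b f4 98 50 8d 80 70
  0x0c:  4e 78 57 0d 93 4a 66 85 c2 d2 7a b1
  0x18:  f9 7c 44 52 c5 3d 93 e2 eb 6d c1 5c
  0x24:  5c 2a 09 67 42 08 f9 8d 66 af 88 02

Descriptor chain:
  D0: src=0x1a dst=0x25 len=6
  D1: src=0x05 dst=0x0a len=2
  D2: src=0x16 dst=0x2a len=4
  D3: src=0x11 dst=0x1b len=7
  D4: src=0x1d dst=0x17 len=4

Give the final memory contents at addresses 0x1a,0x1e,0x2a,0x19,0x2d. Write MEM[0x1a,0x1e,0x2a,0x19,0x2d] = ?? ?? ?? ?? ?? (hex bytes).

MEM[0x1a,0x1e,0x2a,0x19,0x2d] = 7a c2 7a d2 7c

[0] 0x1a->0x25 len=6 : 44 52 c5 3d 93 e2
[1] 0x05->0x0a len=2 : 6b f4
[2] 0x16->0x2a len=4 : 7a b1 f9 7c
[3] 0x11->0x1b len=7 : 4a 66 85 c2 d2 7a b1
[4] 0x1d->0x17 len=4 : 85 c2 d2 7a
query mem[0x1a]=0x7a, mem[0x1e]=0xc2, mem[0x2a]=0x7a, mem[0x19]=0xd2, mem[0x2d]=0x7c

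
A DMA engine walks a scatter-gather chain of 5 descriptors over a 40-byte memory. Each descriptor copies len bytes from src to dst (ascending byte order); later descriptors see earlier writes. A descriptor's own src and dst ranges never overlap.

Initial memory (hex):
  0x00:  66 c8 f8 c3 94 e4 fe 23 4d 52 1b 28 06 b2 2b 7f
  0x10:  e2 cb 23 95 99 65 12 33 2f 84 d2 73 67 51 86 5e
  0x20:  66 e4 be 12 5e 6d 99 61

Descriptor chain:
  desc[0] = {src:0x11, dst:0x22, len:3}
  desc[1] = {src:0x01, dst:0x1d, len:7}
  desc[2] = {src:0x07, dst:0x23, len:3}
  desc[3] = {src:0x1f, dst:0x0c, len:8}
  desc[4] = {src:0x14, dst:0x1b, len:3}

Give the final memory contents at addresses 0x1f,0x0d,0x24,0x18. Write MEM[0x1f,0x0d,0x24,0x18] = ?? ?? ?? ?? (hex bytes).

D0: mem[0x22..0x24] <- [cb 23 95]
D1: mem[0x1d..0x23] <- [c8 f8 c3 94 e4 fe 23]
D2: mem[0x23..0x25] <- [23 4d 52]
D3: mem[0x0c..0x13] <- [c3 94 e4 fe 23 4d 52 99]
D4: mem[0x1b..0x1d] <- [99 65 12]
query mem[0x1f]=0xc3, mem[0x0d]=0x94, mem[0x24]=0x4d, mem[0x18]=0x2f

MEM[0x1f,0x0d,0x24,0x18] = c3 94 4d 2f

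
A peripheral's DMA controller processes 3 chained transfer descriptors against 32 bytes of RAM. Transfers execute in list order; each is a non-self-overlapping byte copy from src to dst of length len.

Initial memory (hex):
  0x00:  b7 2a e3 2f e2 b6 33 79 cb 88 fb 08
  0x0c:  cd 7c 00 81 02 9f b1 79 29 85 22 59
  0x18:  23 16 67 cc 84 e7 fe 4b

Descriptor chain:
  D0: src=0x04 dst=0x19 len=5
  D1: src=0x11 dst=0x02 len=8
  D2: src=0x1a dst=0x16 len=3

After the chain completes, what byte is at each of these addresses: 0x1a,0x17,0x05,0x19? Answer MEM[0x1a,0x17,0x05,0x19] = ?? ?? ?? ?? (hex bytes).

MEM[0x1a,0x17,0x05,0x19] = b6 33 29 e2

  after D0: wrote 5B at 0x19 = e2b63379cb
  after D1: wrote 8B at 0x02 = 9fb1792985225923
  after D2: wrote 3B at 0x16 = b63379
query mem[0x1a]=0xb6, mem[0x17]=0x33, mem[0x05]=0x29, mem[0x19]=0xe2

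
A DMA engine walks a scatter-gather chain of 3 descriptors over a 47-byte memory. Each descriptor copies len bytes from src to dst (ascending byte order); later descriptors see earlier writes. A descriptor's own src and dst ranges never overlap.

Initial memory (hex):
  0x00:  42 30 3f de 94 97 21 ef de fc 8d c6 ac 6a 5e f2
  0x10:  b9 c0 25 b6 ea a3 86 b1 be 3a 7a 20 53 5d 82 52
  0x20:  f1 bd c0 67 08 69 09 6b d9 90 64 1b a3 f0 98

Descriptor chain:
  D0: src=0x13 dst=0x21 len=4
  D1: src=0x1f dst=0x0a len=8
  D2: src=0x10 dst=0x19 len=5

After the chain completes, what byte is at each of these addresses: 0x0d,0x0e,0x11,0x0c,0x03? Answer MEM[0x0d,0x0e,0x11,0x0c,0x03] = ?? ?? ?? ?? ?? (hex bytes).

D0: mem[0x21..0x24] <- [b6 ea a3 86]
D1: mem[0x0a..0x11] <- [52 f1 b6 ea a3 86 69 09]
D2: mem[0x19..0x1d] <- [69 09 25 b6 ea]
query mem[0x0d]=0xea, mem[0x0e]=0xa3, mem[0x11]=0x09, mem[0x0c]=0xb6, mem[0x03]=0xde

MEM[0x0d,0x0e,0x11,0x0c,0x03] = ea a3 09 b6 de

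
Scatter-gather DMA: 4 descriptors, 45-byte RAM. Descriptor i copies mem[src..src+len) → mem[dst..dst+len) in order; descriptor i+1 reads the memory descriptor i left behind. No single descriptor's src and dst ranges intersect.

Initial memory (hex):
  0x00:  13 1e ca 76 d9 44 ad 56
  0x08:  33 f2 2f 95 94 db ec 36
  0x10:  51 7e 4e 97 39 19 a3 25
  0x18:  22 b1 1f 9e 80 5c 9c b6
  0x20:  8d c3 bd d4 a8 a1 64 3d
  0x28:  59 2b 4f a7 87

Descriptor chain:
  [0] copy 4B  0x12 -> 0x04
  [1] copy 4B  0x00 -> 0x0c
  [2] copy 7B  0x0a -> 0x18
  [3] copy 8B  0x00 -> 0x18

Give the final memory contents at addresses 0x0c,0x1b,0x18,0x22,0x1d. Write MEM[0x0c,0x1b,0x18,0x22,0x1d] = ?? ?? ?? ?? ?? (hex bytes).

MEM[0x0c,0x1b,0x18,0x22,0x1d] = 13 76 13 bd 97

  after D0: wrote 4B at 0x04 = 4e973919
  after D1: wrote 4B at 0x0c = 131eca76
  after D2: wrote 7B at 0x18 = 2f95131eca7651
  after D3: wrote 8B at 0x18 = 131eca764e973919
query mem[0x0c]=0x13, mem[0x1b]=0x76, mem[0x18]=0x13, mem[0x22]=0xbd, mem[0x1d]=0x97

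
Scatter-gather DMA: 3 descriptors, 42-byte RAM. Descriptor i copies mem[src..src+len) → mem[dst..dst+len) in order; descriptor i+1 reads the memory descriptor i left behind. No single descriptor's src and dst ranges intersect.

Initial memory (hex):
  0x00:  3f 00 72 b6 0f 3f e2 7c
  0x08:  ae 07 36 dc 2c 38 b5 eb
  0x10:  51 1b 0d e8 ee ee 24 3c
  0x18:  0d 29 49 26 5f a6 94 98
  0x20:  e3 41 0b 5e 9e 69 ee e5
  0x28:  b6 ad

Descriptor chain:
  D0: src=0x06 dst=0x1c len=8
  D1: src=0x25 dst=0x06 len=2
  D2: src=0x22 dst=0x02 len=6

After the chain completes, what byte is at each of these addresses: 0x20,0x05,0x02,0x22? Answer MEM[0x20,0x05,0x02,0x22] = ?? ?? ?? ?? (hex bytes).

[0] 0x06->0x1c len=8 : e2 7c ae 07 36 dc 2c 38
[1] 0x25->0x06 len=2 : 69 ee
[2] 0x22->0x02 len=6 : 2c 38 9e 69 ee e5
query mem[0x20]=0x36, mem[0x05]=0x69, mem[0x02]=0x2c, mem[0x22]=0x2c

MEM[0x20,0x05,0x02,0x22] = 36 69 2c 2c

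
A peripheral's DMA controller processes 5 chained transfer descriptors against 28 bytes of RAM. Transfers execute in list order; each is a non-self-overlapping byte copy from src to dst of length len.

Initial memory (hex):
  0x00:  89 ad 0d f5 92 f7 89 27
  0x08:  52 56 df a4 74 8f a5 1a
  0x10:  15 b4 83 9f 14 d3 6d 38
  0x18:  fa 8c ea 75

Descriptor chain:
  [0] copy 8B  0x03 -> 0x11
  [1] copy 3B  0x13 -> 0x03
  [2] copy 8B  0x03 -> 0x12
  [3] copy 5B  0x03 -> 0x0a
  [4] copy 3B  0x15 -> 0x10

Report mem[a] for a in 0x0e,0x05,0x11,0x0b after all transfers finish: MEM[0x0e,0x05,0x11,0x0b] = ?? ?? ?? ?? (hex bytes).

#0 dst[0x11+8] := {0xf5,0x92,0xf7,0x89,0x27,0x52,0x56,0xdf}
#1 dst[0x03+3] := {0xf7,0x89,0x27}
#2 dst[0x12+8] := {0xf7,0x89,0x27,0x89,0x27,0x52,0x56,0xdf}
#3 dst[0x0a+5] := {0xf7,0x89,0x27,0x89,0x27}
#4 dst[0x10+3] := {0x89,0x27,0x52}
query mem[0x0e]=0x27, mem[0x05]=0x27, mem[0x11]=0x27, mem[0x0b]=0x89

MEM[0x0e,0x05,0x11,0x0b] = 27 27 27 89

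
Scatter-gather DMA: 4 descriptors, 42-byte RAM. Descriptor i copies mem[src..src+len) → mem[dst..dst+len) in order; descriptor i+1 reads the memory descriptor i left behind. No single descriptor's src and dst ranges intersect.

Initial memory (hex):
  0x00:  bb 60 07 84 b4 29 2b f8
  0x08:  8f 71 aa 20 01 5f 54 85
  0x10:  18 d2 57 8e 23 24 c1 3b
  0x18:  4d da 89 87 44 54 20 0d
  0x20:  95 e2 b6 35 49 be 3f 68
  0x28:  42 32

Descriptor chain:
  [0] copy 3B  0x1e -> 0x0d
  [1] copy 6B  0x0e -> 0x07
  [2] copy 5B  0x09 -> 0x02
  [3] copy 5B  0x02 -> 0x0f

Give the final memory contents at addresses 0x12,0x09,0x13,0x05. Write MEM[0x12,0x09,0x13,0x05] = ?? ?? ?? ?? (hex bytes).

MEM[0x12,0x09,0x13,0x05] = 8e 18 20 8e

D0: mem[0x0d..0x0f] <- [20 0d 95]
D1: mem[0x07..0x0c] <- [0d 95 18 d2 57 8e]
D2: mem[0x02..0x06] <- [18 d2 57 8e 20]
D3: mem[0x0f..0x13] <- [18 d2 57 8e 20]
query mem[0x12]=0x8e, mem[0x09]=0x18, mem[0x13]=0x20, mem[0x05]=0x8e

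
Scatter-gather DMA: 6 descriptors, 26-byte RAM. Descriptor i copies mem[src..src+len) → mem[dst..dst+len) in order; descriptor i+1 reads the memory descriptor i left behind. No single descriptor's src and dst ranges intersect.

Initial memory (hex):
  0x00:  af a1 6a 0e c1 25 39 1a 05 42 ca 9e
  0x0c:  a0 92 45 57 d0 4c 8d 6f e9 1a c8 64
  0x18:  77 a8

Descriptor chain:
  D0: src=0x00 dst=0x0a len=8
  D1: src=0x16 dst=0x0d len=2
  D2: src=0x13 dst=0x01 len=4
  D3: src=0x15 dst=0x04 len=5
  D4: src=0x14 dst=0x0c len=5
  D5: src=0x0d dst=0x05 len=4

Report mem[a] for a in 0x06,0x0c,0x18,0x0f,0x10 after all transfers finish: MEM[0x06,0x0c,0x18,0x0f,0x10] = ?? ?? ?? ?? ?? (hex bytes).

D0: mem[0x0a..0x11] <- [af a1 6a 0e c1 25 39 1a]
D1: mem[0x0d..0x0e] <- [c8 64]
D2: mem[0x01..0x04] <- [6f e9 1a c8]
D3: mem[0x04..0x08] <- [1a c8 64 77 a8]
D4: mem[0x0c..0x10] <- [e9 1a c8 64 77]
D5: mem[0x05..0x08] <- [1a c8 64 77]
query mem[0x06]=0xc8, mem[0x0c]=0xe9, mem[0x18]=0x77, mem[0x0f]=0x64, mem[0x10]=0x77

MEM[0x06,0x0c,0x18,0x0f,0x10] = c8 e9 77 64 77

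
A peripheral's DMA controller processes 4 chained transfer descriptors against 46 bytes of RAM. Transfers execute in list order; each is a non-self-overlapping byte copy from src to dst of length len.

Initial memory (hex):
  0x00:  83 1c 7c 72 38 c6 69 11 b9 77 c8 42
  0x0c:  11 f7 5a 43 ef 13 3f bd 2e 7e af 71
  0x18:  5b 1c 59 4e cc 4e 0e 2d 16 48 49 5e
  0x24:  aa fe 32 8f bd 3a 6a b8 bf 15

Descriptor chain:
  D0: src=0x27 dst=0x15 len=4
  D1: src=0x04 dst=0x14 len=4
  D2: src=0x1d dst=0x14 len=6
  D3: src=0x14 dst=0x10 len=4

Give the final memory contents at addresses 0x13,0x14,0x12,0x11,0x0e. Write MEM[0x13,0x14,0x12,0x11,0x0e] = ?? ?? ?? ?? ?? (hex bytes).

  after D0: wrote 4B at 0x15 = 8fbd3a6a
  after D1: wrote 4B at 0x14 = 38c66911
  after D2: wrote 6B at 0x14 = 4e0e2d164849
  after D3: wrote 4B at 0x10 = 4e0e2d16
query mem[0x13]=0x16, mem[0x14]=0x4e, mem[0x12]=0x2d, mem[0x11]=0x0e, mem[0x0e]=0x5a

MEM[0x13,0x14,0x12,0x11,0x0e] = 16 4e 2d 0e 5a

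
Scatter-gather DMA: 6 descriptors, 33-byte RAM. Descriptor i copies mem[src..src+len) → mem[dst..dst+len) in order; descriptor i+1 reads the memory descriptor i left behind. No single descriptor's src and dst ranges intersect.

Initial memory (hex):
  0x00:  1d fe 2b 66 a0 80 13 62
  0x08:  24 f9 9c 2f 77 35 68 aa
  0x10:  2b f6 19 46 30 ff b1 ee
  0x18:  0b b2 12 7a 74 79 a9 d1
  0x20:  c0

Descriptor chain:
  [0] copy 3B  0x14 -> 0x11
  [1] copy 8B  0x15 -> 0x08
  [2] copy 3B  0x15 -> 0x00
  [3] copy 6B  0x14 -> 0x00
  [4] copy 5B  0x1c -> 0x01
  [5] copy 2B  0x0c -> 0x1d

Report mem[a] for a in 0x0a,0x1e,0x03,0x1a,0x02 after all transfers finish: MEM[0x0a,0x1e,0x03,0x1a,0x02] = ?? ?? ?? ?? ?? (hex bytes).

D0: mem[0x11..0x13] <- [30 ff b1]
D1: mem[0x08..0x0f] <- [ff b1 ee 0b b2 12 7a 74]
D2: mem[0x00..0x02] <- [ff b1 ee]
D3: mem[0x00..0x05] <- [30 ff b1 ee 0b b2]
D4: mem[0x01..0x05] <- [74 79 a9 d1 c0]
D5: mem[0x1d..0x1e] <- [b2 12]
query mem[0x0a]=0xee, mem[0x1e]=0x12, mem[0x03]=0xa9, mem[0x1a]=0x12, mem[0x02]=0x79

MEM[0x0a,0x1e,0x03,0x1a,0x02] = ee 12 a9 12 79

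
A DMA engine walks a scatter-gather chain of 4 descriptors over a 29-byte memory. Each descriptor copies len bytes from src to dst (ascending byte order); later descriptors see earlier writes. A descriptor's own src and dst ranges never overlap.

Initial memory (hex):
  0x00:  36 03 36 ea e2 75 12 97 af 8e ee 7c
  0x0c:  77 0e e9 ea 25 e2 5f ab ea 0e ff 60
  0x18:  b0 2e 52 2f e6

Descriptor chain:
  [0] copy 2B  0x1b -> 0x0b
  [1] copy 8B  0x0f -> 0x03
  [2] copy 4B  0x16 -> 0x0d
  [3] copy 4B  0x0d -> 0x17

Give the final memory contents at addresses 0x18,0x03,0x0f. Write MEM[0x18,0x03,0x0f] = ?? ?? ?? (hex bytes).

MEM[0x18,0x03,0x0f] = 60 ea b0

D0: mem[0x0b..0x0c] <- [2f e6]
D1: mem[0x03..0x0a] <- [ea 25 e2 5f ab ea 0e ff]
D2: mem[0x0d..0x10] <- [ff 60 b0 2e]
D3: mem[0x17..0x1a] <- [ff 60 b0 2e]
query mem[0x18]=0x60, mem[0x03]=0xea, mem[0x0f]=0xb0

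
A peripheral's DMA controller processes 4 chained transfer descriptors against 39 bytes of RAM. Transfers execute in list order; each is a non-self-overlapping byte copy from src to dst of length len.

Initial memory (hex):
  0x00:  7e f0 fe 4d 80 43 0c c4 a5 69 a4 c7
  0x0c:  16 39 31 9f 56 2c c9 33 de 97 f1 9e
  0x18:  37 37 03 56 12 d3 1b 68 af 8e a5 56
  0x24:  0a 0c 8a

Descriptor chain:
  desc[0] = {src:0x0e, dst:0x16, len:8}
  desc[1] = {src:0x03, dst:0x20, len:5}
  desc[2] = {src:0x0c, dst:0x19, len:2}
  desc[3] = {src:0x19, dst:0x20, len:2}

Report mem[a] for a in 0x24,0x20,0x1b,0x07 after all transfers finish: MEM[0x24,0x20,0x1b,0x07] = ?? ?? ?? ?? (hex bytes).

MEM[0x24,0x20,0x1b,0x07] = c4 16 33 c4

  after D0: wrote 8B at 0x16 = 319f562cc933de97
  after D1: wrote 5B at 0x20 = 4d80430cc4
  after D2: wrote 2B at 0x19 = 1639
  after D3: wrote 2B at 0x20 = 1639
query mem[0x24]=0xc4, mem[0x20]=0x16, mem[0x1b]=0x33, mem[0x07]=0xc4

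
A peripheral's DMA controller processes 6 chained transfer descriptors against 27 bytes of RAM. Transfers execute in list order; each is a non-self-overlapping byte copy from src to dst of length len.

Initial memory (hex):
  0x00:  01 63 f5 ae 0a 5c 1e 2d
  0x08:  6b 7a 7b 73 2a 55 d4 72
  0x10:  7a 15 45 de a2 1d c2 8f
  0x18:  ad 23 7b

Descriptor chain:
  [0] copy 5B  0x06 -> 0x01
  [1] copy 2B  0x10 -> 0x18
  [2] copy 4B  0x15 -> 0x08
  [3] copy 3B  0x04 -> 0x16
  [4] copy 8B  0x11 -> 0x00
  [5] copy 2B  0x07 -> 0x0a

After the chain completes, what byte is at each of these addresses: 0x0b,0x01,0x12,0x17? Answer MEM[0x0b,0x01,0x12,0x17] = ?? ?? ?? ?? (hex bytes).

MEM[0x0b,0x01,0x12,0x17] = 1d 45 45 7b

  after D0: wrote 5B at 0x01 = 1e2d6b7a7b
  after D1: wrote 2B at 0x18 = 7a15
  after D2: wrote 4B at 0x08 = 1dc28f7a
  after D3: wrote 3B at 0x16 = 7a7b1e
  after D4: wrote 8B at 0x00 = 1545dea21d7a7b1e
  after D5: wrote 2B at 0x0a = 1e1d
query mem[0x0b]=0x1d, mem[0x01]=0x45, mem[0x12]=0x45, mem[0x17]=0x7b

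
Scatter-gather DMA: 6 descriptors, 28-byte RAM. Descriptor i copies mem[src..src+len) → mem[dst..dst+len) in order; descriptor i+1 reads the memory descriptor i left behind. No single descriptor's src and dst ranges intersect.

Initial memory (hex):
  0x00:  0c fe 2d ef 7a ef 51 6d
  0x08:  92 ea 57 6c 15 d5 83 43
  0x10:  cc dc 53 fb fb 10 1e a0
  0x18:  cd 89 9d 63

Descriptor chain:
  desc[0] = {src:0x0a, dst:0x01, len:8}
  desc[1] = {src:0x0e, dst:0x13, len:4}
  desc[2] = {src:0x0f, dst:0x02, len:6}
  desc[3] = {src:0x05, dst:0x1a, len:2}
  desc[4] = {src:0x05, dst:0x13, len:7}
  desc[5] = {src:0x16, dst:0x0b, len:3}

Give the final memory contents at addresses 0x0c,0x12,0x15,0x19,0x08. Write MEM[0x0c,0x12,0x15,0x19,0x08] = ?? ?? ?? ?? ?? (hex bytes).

MEM[0x0c,0x12,0x15,0x19,0x08] = ea 53 43 6c dc

#0 dst[0x01+8] := {0x57,0x6c,0x15,0xd5,0x83,0x43,0xcc,0xdc}
#1 dst[0x13+4] := {0x83,0x43,0xcc,0xdc}
#2 dst[0x02+6] := {0x43,0xcc,0xdc,0x53,0x83,0x43}
#3 dst[0x1a+2] := {0x53,0x83}
#4 dst[0x13+7] := {0x53,0x83,0x43,0xdc,0xea,0x57,0x6c}
#5 dst[0x0b+3] := {0xdc,0xea,0x57}
query mem[0x0c]=0xea, mem[0x12]=0x53, mem[0x15]=0x43, mem[0x19]=0x6c, mem[0x08]=0xdc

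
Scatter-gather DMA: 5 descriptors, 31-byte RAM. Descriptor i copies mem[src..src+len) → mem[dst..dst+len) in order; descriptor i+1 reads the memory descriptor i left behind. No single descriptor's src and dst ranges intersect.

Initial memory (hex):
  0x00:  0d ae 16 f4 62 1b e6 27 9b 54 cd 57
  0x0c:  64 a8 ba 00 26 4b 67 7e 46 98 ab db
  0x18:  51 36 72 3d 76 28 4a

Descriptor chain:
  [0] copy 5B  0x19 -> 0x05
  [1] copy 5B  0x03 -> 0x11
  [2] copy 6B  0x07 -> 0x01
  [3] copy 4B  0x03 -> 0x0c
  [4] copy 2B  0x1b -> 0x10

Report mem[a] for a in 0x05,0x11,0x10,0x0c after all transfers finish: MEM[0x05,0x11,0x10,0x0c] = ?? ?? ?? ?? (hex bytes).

MEM[0x05,0x11,0x10,0x0c] = 57 76 3d 28

  after D0: wrote 5B at 0x05 = 36723d7628
  after D1: wrote 5B at 0x11 = f46236723d
  after D2: wrote 6B at 0x01 = 3d7628cd5764
  after D3: wrote 4B at 0x0c = 28cd5764
  after D4: wrote 2B at 0x10 = 3d76
query mem[0x05]=0x57, mem[0x11]=0x76, mem[0x10]=0x3d, mem[0x0c]=0x28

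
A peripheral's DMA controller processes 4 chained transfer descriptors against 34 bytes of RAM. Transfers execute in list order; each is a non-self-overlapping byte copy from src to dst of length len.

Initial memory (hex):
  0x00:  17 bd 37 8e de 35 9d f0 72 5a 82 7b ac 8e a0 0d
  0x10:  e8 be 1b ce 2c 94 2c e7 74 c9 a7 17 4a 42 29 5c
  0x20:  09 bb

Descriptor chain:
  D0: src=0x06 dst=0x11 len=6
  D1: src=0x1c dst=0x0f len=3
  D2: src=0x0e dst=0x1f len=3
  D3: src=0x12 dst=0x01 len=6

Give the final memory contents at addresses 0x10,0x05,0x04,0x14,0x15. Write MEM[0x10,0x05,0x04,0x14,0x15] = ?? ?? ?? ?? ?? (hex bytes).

#0 dst[0x11+6] := {0x9d,0xf0,0x72,0x5a,0x82,0x7b}
#1 dst[0x0f+3] := {0x4a,0x42,0x29}
#2 dst[0x1f+3] := {0xa0,0x4a,0x42}
#3 dst[0x01+6] := {0xf0,0x72,0x5a,0x82,0x7b,0xe7}
query mem[0x10]=0x42, mem[0x05]=0x7b, mem[0x04]=0x82, mem[0x14]=0x5a, mem[0x15]=0x82

MEM[0x10,0x05,0x04,0x14,0x15] = 42 7b 82 5a 82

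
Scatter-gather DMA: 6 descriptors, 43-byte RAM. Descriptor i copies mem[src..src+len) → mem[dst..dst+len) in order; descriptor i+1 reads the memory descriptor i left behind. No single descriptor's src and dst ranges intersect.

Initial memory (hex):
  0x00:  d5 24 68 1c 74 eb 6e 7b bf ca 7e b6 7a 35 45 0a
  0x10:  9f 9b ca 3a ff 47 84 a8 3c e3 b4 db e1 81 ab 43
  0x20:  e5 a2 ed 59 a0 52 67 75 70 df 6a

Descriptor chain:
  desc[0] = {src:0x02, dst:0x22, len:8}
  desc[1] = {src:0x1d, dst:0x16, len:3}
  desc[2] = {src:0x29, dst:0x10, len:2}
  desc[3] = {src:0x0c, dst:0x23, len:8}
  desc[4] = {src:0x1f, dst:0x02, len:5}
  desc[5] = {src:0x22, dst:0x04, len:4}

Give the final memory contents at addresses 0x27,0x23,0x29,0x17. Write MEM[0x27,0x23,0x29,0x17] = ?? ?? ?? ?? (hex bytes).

MEM[0x27,0x23,0x29,0x17] = ca 7a ca ab

  after D0: wrote 8B at 0x22 = 681c74eb6e7bbfca
  after D1: wrote 3B at 0x16 = 81ab43
  after D2: wrote 2B at 0x10 = ca6a
  after D3: wrote 8B at 0x23 = 7a35450aca6aca3a
  after D4: wrote 5B at 0x02 = 43e5a2687a
  after D5: wrote 4B at 0x04 = 687a3545
query mem[0x27]=0xca, mem[0x23]=0x7a, mem[0x29]=0xca, mem[0x17]=0xab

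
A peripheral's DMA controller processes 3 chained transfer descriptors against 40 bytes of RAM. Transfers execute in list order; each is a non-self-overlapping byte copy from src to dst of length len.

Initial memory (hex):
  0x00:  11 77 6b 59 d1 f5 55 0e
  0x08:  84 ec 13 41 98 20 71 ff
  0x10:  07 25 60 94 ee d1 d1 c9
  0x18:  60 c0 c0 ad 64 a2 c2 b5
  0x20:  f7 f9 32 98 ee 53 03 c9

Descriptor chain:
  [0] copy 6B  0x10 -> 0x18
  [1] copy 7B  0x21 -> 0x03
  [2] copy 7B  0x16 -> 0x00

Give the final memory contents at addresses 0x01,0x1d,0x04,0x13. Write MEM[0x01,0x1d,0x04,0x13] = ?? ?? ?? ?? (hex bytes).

D0: mem[0x18..0x1d] <- [07 25 60 94 ee d1]
D1: mem[0x03..0x09] <- [f9 32 98 ee 53 03 c9]
D2: mem[0x00..0x06] <- [d1 c9 07 25 60 94 ee]
query mem[0x01]=0xc9, mem[0x1d]=0xd1, mem[0x04]=0x60, mem[0x13]=0x94

MEM[0x01,0x1d,0x04,0x13] = c9 d1 60 94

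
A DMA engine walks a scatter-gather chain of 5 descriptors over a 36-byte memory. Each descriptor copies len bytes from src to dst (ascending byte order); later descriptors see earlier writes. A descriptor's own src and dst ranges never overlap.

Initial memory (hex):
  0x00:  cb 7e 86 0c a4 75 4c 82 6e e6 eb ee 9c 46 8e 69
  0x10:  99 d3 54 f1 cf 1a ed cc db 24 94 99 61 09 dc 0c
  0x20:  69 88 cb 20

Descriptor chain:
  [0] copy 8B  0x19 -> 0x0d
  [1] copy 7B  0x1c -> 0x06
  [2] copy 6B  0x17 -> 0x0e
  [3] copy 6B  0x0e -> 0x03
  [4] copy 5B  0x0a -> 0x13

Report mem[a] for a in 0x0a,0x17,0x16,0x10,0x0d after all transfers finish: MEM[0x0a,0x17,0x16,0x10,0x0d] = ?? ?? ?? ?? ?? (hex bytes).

MEM[0x0a,0x17,0x16,0x10,0x0d] = 69 cc 24 24 24

[0] 0x19->0x0d len=8 : 24 94 99 61 09 dc 0c 69
[1] 0x1c->0x06 len=7 : 61 09 dc 0c 69 88 cb
[2] 0x17->0x0e len=6 : cc db 24 94 99 61
[3] 0x0e->0x03 len=6 : cc db 24 94 99 61
[4] 0x0a->0x13 len=5 : 69 88 cb 24 cc
query mem[0x0a]=0x69, mem[0x17]=0xcc, mem[0x16]=0x24, mem[0x10]=0x24, mem[0x0d]=0x24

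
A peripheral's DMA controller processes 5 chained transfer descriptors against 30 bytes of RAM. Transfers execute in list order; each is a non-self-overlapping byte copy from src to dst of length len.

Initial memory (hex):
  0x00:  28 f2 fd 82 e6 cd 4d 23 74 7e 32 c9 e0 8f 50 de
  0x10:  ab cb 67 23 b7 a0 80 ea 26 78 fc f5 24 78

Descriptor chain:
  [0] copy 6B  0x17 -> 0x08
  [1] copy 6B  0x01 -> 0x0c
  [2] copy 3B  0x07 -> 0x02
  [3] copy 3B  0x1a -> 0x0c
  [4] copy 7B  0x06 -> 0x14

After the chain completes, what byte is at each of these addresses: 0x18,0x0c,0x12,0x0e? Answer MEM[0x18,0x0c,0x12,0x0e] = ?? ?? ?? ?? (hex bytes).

D0: mem[0x08..0x0d] <- [ea 26 78 fc f5 24]
D1: mem[0x0c..0x11] <- [f2 fd 82 e6 cd 4d]
D2: mem[0x02..0x04] <- [23 ea 26]
D3: mem[0x0c..0x0e] <- [fc f5 24]
D4: mem[0x14..0x1a] <- [4d 23 ea 26 78 fc fc]
query mem[0x18]=0x78, mem[0x0c]=0xfc, mem[0x12]=0x67, mem[0x0e]=0x24

MEM[0x18,0x0c,0x12,0x0e] = 78 fc 67 24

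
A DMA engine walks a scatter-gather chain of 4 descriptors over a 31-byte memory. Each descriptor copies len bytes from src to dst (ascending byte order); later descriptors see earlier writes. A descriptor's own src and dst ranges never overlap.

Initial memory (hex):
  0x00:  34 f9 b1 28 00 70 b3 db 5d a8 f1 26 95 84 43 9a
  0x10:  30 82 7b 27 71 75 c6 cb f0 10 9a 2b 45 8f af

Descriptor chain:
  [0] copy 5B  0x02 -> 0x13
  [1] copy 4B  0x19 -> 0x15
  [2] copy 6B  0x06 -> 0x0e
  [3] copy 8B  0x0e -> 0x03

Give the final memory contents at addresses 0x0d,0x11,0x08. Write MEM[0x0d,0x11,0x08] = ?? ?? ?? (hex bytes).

MEM[0x0d,0x11,0x08] = 84 a8 26

#0 dst[0x13+5] := {0xb1,0x28,0x00,0x70,0xb3}
#1 dst[0x15+4] := {0x10,0x9a,0x2b,0x45}
#2 dst[0x0e+6] := {0xb3,0xdb,0x5d,0xa8,0xf1,0x26}
#3 dst[0x03+8] := {0xb3,0xdb,0x5d,0xa8,0xf1,0x26,0x28,0x10}
query mem[0x0d]=0x84, mem[0x11]=0xa8, mem[0x08]=0x26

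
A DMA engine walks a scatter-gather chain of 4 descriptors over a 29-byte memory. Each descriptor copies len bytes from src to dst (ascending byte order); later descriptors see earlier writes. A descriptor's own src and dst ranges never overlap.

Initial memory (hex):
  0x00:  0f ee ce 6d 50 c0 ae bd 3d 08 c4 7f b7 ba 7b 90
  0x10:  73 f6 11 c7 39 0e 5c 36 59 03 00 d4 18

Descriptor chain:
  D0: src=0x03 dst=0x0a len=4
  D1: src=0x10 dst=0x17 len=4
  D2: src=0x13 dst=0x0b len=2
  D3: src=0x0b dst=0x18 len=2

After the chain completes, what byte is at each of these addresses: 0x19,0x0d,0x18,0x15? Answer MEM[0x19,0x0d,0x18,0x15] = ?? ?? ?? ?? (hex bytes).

MEM[0x19,0x0d,0x18,0x15] = 39 ae c7 0e

D0: mem[0x0a..0x0d] <- [6d 50 c0 ae]
D1: mem[0x17..0x1a] <- [73 f6 11 c7]
D2: mem[0x0b..0x0c] <- [c7 39]
D3: mem[0x18..0x19] <- [c7 39]
query mem[0x19]=0x39, mem[0x0d]=0xae, mem[0x18]=0xc7, mem[0x15]=0x0e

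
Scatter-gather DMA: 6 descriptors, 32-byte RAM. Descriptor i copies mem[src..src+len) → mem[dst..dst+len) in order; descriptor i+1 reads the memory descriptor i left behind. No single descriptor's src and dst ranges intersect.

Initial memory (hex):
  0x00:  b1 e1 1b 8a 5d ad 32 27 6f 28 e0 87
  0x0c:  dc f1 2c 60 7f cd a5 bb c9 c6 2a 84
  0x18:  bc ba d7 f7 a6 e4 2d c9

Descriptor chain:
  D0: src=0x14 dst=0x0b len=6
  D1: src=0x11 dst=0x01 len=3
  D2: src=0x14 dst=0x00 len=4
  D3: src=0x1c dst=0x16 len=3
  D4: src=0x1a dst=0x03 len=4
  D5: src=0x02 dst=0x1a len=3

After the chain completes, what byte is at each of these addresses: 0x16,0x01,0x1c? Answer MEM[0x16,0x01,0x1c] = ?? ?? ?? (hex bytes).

MEM[0x16,0x01,0x1c] = a6 c6 f7

  after D0: wrote 6B at 0x0b = c9c62a84bcba
  after D1: wrote 3B at 0x01 = cda5bb
  after D2: wrote 4B at 0x00 = c9c62a84
  after D3: wrote 3B at 0x16 = a6e42d
  after D4: wrote 4B at 0x03 = d7f7a6e4
  after D5: wrote 3B at 0x1a = 2ad7f7
query mem[0x16]=0xa6, mem[0x01]=0xc6, mem[0x1c]=0xf7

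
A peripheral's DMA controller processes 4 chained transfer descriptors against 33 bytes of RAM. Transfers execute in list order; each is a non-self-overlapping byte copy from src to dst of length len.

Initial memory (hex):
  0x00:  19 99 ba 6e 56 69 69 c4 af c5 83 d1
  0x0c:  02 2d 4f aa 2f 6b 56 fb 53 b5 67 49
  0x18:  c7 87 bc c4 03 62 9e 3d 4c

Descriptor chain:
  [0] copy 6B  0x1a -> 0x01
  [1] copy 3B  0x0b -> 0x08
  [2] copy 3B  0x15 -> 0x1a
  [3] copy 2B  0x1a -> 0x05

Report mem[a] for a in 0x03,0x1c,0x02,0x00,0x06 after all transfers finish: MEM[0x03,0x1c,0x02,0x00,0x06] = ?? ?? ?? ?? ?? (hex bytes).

MEM[0x03,0x1c,0x02,0x00,0x06] = 03 49 c4 19 67

[0] 0x1a->0x01 len=6 : bc c4 03 62 9e 3d
[1] 0x0b->0x08 len=3 : d1 02 2d
[2] 0x15->0x1a len=3 : b5 67 49
[3] 0x1a->0x05 len=2 : b5 67
query mem[0x03]=0x03, mem[0x1c]=0x49, mem[0x02]=0xc4, mem[0x00]=0x19, mem[0x06]=0x67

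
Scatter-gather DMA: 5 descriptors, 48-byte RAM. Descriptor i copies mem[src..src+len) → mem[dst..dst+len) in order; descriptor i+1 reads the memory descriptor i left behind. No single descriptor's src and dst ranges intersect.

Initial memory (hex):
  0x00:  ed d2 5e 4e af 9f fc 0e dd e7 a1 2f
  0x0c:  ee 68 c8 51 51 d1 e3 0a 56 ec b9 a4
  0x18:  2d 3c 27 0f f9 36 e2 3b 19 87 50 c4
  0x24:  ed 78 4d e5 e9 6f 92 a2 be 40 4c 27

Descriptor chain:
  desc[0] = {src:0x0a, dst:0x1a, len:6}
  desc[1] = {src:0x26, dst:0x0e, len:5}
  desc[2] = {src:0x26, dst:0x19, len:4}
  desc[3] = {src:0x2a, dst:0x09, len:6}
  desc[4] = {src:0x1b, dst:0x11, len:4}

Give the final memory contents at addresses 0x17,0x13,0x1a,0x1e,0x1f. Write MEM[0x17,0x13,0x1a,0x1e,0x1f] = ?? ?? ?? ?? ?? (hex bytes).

D0: mem[0x1a..0x1f] <- [a1 2f ee 68 c8 51]
D1: mem[0x0e..0x12] <- [4d e5 e9 6f 92]
D2: mem[0x19..0x1c] <- [4d e5 e9 6f]
D3: mem[0x09..0x0e] <- [92 a2 be 40 4c 27]
D4: mem[0x11..0x14] <- [e9 6f 68 c8]
query mem[0x17]=0xa4, mem[0x13]=0x68, mem[0x1a]=0xe5, mem[0x1e]=0xc8, mem[0x1f]=0x51

MEM[0x17,0x13,0x1a,0x1e,0x1f] = a4 68 e5 c8 51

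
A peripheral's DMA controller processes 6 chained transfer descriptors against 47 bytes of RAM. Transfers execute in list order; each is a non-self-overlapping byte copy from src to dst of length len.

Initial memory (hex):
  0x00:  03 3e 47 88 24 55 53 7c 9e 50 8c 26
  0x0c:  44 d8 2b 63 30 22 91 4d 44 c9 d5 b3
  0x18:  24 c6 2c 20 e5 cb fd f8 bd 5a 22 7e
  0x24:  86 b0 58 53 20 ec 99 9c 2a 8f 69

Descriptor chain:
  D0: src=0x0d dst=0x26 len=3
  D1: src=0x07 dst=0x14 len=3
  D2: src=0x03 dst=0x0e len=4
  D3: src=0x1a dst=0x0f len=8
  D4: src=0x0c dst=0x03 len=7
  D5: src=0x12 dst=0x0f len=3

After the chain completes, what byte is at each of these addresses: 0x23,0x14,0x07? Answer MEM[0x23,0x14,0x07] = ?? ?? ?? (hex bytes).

MEM[0x23,0x14,0x07] = 7e f8 20

  after D0: wrote 3B at 0x26 = d82b63
  after D1: wrote 3B at 0x14 = 7c9e50
  after D2: wrote 4B at 0x0e = 88245553
  after D3: wrote 8B at 0x0f = 2c20e5cbfdf8bd5a
  after D4: wrote 7B at 0x03 = 44d8882c20e5cb
  after D5: wrote 3B at 0x0f = cbfdf8
query mem[0x23]=0x7e, mem[0x14]=0xf8, mem[0x07]=0x20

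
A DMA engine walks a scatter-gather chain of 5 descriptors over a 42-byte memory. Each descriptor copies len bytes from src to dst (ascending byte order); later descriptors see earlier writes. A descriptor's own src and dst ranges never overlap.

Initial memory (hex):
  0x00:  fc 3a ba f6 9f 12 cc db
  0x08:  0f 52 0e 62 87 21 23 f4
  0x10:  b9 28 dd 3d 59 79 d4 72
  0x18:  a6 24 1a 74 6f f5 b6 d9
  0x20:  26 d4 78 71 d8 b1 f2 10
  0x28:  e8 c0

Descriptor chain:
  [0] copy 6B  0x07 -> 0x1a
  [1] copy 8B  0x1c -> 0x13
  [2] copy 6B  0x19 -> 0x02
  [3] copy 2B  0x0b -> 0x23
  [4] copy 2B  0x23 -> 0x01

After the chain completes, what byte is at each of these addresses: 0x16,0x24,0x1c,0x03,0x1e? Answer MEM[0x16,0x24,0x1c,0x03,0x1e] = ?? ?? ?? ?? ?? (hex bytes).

#0 dst[0x1a+6] := {0xdb,0x0f,0x52,0x0e,0x62,0x87}
#1 dst[0x13+8] := {0x52,0x0e,0x62,0x87,0x26,0xd4,0x78,0x71}
#2 dst[0x02+6] := {0x78,0x71,0x0f,0x52,0x0e,0x62}
#3 dst[0x23+2] := {0x62,0x87}
#4 dst[0x01+2] := {0x62,0x87}
query mem[0x16]=0x87, mem[0x24]=0x87, mem[0x1c]=0x52, mem[0x03]=0x71, mem[0x1e]=0x62

MEM[0x16,0x24,0x1c,0x03,0x1e] = 87 87 52 71 62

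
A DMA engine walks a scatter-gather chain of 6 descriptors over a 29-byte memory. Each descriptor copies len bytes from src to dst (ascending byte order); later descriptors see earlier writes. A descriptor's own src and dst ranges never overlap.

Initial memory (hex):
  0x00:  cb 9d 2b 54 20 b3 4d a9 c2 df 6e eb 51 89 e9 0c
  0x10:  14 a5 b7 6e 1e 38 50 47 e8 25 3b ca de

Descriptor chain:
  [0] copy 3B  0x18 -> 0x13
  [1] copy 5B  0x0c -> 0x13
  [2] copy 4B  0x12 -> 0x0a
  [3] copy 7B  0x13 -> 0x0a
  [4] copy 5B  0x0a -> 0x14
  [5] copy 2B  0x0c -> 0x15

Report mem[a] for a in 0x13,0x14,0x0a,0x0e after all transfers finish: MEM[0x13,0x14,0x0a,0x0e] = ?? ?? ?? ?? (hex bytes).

#0 dst[0x13+3] := {0xe8,0x25,0x3b}
#1 dst[0x13+5] := {0x51,0x89,0xe9,0x0c,0x14}
#2 dst[0x0a+4] := {0xb7,0x51,0x89,0xe9}
#3 dst[0x0a+7] := {0x51,0x89,0xe9,0x0c,0x14,0xe8,0x25}
#4 dst[0x14+5] := {0x51,0x89,0xe9,0x0c,0x14}
#5 dst[0x15+2] := {0xe9,0x0c}
query mem[0x13]=0x51, mem[0x14]=0x51, mem[0x0a]=0x51, mem[0x0e]=0x14

MEM[0x13,0x14,0x0a,0x0e] = 51 51 51 14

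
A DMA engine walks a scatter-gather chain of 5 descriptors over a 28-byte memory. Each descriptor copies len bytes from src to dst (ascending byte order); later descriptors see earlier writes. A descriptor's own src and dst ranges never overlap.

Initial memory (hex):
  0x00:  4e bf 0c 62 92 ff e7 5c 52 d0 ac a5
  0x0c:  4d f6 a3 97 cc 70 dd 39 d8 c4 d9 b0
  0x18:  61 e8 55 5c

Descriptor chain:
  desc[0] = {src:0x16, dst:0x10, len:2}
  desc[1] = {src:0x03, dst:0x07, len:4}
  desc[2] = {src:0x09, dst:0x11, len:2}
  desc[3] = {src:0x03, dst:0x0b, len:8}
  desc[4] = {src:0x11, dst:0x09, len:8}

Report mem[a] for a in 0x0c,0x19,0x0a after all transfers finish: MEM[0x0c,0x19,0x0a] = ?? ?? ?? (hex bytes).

[0] 0x16->0x10 len=2 : d9 b0
[1] 0x03->0x07 len=4 : 62 92 ff e7
[2] 0x09->0x11 len=2 : ff e7
[3] 0x03->0x0b len=8 : 62 92 ff e7 62 92 ff e7
[4] 0x11->0x09 len=8 : ff e7 39 d8 c4 d9 b0 61
query mem[0x0c]=0xd8, mem[0x19]=0xe8, mem[0x0a]=0xe7

MEM[0x0c,0x19,0x0a] = d8 e8 e7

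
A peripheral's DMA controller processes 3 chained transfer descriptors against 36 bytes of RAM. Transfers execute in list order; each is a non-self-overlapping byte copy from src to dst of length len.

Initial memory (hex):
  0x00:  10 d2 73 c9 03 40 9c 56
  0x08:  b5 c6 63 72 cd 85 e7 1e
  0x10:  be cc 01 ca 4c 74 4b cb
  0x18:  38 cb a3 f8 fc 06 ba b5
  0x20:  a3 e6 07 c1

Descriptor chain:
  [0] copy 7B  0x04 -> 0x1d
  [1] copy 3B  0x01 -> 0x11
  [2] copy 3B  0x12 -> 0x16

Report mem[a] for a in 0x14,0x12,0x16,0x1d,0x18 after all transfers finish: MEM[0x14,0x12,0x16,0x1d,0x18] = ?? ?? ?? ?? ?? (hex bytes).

#0 dst[0x1d+7] := {0x03,0x40,0x9c,0x56,0xb5,0xc6,0x63}
#1 dst[0x11+3] := {0xd2,0x73,0xc9}
#2 dst[0x16+3] := {0x73,0xc9,0x4c}
query mem[0x14]=0x4c, mem[0x12]=0x73, mem[0x16]=0x73, mem[0x1d]=0x03, mem[0x18]=0x4c

MEM[0x14,0x12,0x16,0x1d,0x18] = 4c 73 73 03 4c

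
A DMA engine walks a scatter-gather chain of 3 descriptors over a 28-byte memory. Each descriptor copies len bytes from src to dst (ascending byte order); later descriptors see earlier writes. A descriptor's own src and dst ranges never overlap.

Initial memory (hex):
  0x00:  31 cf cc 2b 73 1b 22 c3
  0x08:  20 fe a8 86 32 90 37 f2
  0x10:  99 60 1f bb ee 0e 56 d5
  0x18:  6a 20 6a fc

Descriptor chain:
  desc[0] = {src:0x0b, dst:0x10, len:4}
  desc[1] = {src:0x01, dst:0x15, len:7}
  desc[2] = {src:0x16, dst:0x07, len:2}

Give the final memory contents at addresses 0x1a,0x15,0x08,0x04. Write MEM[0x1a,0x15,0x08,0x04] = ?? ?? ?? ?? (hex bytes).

[0] 0x0b->0x10 len=4 : 86 32 90 37
[1] 0x01->0x15 len=7 : cf cc 2b 73 1b 22 c3
[2] 0x16->0x07 len=2 : cc 2b
query mem[0x1a]=0x22, mem[0x15]=0xcf, mem[0x08]=0x2b, mem[0x04]=0x73

MEM[0x1a,0x15,0x08,0x04] = 22 cf 2b 73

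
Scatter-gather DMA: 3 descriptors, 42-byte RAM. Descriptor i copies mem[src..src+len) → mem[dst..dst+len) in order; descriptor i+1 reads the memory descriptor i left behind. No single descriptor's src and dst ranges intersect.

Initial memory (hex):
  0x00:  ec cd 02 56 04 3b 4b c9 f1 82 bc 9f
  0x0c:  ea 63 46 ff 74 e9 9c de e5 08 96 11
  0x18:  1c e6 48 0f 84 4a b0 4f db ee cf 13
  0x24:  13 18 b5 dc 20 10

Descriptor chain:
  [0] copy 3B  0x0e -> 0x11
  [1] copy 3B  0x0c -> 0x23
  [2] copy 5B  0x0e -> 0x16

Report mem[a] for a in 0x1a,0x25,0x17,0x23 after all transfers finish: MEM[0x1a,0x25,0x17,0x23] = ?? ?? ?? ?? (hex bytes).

MEM[0x1a,0x25,0x17,0x23] = ff 46 ff ea

[0] 0x0e->0x11 len=3 : 46 ff 74
[1] 0x0c->0x23 len=3 : ea 63 46
[2] 0x0e->0x16 len=5 : 46 ff 74 46 ff
query mem[0x1a]=0xff, mem[0x25]=0x46, mem[0x17]=0xff, mem[0x23]=0xea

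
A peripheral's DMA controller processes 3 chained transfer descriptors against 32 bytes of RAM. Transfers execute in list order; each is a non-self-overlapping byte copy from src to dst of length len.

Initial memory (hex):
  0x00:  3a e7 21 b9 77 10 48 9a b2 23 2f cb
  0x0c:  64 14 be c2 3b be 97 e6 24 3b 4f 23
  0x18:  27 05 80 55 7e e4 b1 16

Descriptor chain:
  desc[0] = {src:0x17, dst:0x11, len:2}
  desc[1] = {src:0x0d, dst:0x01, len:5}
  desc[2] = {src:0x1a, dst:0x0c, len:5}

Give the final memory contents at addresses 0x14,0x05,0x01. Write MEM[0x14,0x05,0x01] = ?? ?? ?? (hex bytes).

MEM[0x14,0x05,0x01] = 24 23 14

[0] 0x17->0x11 len=2 : 23 27
[1] 0x0d->0x01 len=5 : 14 be c2 3b 23
[2] 0x1a->0x0c len=5 : 80 55 7e e4 b1
query mem[0x14]=0x24, mem[0x05]=0x23, mem[0x01]=0x14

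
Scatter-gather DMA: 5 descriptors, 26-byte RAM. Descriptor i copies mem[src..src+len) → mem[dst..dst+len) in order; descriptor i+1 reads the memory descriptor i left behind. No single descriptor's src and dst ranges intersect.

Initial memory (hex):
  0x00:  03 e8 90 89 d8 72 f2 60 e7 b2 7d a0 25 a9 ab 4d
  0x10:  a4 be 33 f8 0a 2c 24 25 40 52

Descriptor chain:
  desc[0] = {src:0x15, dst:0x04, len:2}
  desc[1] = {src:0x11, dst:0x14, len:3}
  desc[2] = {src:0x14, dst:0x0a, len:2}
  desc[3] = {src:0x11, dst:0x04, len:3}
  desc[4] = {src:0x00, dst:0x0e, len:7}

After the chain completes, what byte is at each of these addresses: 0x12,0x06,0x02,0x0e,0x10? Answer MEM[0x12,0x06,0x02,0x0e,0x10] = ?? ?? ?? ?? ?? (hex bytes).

  after D0: wrote 2B at 0x04 = 2c24
  after D1: wrote 3B at 0x14 = be33f8
  after D2: wrote 2B at 0x0a = be33
  after D3: wrote 3B at 0x04 = be33f8
  after D4: wrote 7B at 0x0e = 03e89089be33f8
query mem[0x12]=0xbe, mem[0x06]=0xf8, mem[0x02]=0x90, mem[0x0e]=0x03, mem[0x10]=0x90

MEM[0x12,0x06,0x02,0x0e,0x10] = be f8 90 03 90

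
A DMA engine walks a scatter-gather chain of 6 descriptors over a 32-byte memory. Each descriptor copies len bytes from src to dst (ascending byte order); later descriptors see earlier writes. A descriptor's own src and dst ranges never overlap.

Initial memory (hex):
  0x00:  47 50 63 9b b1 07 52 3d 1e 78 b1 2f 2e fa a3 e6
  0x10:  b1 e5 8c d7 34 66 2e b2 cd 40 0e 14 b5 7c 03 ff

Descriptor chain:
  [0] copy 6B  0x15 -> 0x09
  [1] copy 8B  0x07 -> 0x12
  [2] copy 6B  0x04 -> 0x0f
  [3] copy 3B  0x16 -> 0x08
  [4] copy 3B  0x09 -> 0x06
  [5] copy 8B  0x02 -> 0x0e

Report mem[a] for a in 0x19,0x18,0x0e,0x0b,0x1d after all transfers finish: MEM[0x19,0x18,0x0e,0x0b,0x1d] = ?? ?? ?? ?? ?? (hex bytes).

#0 dst[0x09+6] := {0x66,0x2e,0xb2,0xcd,0x40,0x0e}
#1 dst[0x12+8] := {0x3d,0x1e,0x66,0x2e,0xb2,0xcd,0x40,0x0e}
#2 dst[0x0f+6] := {0xb1,0x07,0x52,0x3d,0x1e,0x66}
#3 dst[0x08+3] := {0xb2,0xcd,0x40}
#4 dst[0x06+3] := {0xcd,0x40,0xb2}
#5 dst[0x0e+8] := {0x63,0x9b,0xb1,0x07,0xcd,0x40,0xb2,0xcd}
query mem[0x19]=0x0e, mem[0x18]=0x40, mem[0x0e]=0x63, mem[0x0b]=0xb2, mem[0x1d]=0x7c

MEM[0x19,0x18,0x0e,0x0b,0x1d] = 0e 40 63 b2 7c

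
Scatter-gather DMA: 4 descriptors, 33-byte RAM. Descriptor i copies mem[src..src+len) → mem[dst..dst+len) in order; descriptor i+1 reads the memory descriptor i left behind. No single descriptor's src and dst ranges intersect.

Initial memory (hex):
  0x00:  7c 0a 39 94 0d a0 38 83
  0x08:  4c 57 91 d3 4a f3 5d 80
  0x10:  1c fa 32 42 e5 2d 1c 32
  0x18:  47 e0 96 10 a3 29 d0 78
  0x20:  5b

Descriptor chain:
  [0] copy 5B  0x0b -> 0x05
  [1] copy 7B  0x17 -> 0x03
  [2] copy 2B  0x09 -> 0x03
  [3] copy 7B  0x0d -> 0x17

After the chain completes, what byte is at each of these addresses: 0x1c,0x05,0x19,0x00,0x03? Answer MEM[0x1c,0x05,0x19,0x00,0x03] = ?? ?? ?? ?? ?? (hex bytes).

#0 dst[0x05+5] := {0xd3,0x4a,0xf3,0x5d,0x80}
#1 dst[0x03+7] := {0x32,0x47,0xe0,0x96,0x10,0xa3,0x29}
#2 dst[0x03+2] := {0x29,0x91}
#3 dst[0x17+7] := {0xf3,0x5d,0x80,0x1c,0xfa,0x32,0x42}
query mem[0x1c]=0x32, mem[0x05]=0xe0, mem[0x19]=0x80, mem[0x00]=0x7c, mem[0x03]=0x29

MEM[0x1c,0x05,0x19,0x00,0x03] = 32 e0 80 7c 29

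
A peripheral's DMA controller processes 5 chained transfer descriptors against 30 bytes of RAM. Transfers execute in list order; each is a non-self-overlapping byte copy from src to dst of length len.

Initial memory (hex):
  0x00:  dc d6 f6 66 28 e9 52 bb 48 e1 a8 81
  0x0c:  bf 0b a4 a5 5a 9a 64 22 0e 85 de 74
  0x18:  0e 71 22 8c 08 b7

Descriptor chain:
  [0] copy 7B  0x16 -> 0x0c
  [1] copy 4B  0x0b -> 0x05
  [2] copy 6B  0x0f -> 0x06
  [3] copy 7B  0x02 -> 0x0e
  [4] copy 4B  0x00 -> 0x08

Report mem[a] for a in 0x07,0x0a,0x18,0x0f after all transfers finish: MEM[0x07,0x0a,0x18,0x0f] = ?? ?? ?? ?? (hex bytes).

MEM[0x07,0x0a,0x18,0x0f] = 22 f6 0e 66

[0] 0x16->0x0c len=7 : de 74 0e 71 22 8c 08
[1] 0x0b->0x05 len=4 : 81 de 74 0e
[2] 0x0f->0x06 len=6 : 71 22 8c 08 22 0e
[3] 0x02->0x0e len=7 : f6 66 28 81 71 22 8c
[4] 0x00->0x08 len=4 : dc d6 f6 66
query mem[0x07]=0x22, mem[0x0a]=0xf6, mem[0x18]=0x0e, mem[0x0f]=0x66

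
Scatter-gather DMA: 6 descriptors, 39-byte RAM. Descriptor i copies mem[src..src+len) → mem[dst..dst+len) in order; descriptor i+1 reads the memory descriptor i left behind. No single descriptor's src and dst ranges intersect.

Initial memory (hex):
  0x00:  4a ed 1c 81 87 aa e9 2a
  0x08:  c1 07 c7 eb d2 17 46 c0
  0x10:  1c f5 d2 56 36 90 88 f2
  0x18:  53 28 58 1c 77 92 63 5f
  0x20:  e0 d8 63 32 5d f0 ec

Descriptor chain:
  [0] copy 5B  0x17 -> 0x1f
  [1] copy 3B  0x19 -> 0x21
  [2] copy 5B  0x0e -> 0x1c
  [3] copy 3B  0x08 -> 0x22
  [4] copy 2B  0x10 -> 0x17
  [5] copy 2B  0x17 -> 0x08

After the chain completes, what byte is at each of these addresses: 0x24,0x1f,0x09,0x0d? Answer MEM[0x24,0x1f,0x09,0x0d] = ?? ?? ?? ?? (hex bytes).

MEM[0x24,0x1f,0x09,0x0d] = c7 f5 f5 17

#0 dst[0x1f+5] := {0xf2,0x53,0x28,0x58,0x1c}
#1 dst[0x21+3] := {0x28,0x58,0x1c}
#2 dst[0x1c+5] := {0x46,0xc0,0x1c,0xf5,0xd2}
#3 dst[0x22+3] := {0xc1,0x07,0xc7}
#4 dst[0x17+2] := {0x1c,0xf5}
#5 dst[0x08+2] := {0x1c,0xf5}
query mem[0x24]=0xc7, mem[0x1f]=0xf5, mem[0x09]=0xf5, mem[0x0d]=0x17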